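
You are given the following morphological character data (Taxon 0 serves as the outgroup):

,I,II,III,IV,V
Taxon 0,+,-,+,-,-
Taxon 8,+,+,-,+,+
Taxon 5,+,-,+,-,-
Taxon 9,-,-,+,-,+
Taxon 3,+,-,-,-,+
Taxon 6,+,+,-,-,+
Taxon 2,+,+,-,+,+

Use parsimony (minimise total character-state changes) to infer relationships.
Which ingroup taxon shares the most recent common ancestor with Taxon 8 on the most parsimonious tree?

Taxon 2

Character polarity is set by the outgroup: the derived state is whichever differs from the outgroup's state, so for I, III the derived state is '-', and for the remaining characters it is '+'.
I (derived state '-') is unique to Taxon 9 (autapomorphy; uninformative for grouping).
II: derived state '+' in Taxon 2, Taxon 6, and Taxon 8 only — synapomorphy for {Taxon 2, Taxon 6, Taxon 8}.
III: derived state '-' in Taxon 2, Taxon 3, Taxon 6, and Taxon 8 only — synapomorphy for {Taxon 2, Taxon 3, Taxon 6, Taxon 8}.
IV (derived state '+') is shared by Taxon 2 and Taxon 8 — a synapomorphy uniting that clade.
V (derived state '+') is shared by Taxon 2, Taxon 3, Taxon 6, Taxon 8, and Taxon 9 — a synapomorphy uniting that clade.
Most parsimonious ingroup topology: (((((Taxon 8,Taxon 2),Taxon 6),Taxon 3),Taxon 9),Taxon 5).
Taxon 8 and Taxon 2 form a cherry on this tree, so they are sister taxa.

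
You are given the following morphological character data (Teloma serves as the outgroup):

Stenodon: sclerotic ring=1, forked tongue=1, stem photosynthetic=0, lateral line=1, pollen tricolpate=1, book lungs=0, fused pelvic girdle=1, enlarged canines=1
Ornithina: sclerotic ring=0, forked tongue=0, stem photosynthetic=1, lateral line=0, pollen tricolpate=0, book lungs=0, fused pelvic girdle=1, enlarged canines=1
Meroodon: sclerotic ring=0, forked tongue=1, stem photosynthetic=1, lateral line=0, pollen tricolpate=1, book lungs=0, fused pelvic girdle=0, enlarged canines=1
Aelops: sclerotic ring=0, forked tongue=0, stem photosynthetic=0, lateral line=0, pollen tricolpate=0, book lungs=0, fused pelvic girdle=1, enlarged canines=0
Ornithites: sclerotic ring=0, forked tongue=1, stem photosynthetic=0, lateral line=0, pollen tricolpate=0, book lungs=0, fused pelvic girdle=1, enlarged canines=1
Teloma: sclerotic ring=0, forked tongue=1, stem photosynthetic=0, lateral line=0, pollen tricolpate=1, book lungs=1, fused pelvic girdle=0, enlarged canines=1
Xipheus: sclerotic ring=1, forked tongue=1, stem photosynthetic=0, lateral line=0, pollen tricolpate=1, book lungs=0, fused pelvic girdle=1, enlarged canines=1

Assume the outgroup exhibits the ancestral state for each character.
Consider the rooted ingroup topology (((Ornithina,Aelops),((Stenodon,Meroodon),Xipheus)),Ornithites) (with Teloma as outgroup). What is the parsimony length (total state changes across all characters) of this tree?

12

Map each character onto (((Ornithina,Aelops),((Stenodon,Meroodon),Xipheus)),Ornithites) (rooted by Teloma) and count the minimum state changes it requires (Fitch parsimony):
sclerotic ring: 2; forked tongue: 1; stem photosynthetic: 2; lateral line: 1; pollen tricolpate: 2; book lungs: 1; fused pelvic girdle: 2; enlarged canines: 1.
Total tree length = 12.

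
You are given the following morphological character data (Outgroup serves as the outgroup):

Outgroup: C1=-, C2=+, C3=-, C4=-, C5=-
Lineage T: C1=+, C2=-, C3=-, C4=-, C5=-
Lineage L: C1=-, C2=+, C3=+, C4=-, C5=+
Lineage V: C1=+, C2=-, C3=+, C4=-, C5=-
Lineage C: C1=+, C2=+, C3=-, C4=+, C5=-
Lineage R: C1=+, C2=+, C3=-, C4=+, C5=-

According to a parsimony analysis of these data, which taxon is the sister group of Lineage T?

Lineage V

Character polarity is set by the outgroup: the derived state is whichever differs from the outgroup's state, so for C2 the derived state is '-', and for the remaining characters it is '+'.
C1: derived state '+' in Lineage C, Lineage R, Lineage T, and Lineage V only — synapomorphy for {Lineage C, Lineage R, Lineage T, Lineage V}.
C2: derived state '-' in Lineage T and Lineage V only — synapomorphy for {Lineage T, Lineage V}.
C3 groups Lineage L and Lineage V, which is incompatible with the clades supported by the remaining characters; treating it as convergent (homoplasy) costs fewer steps than any alternative tree.
Only Lineage C and Lineage R show the derived state '+' for C4, supporting them as a clade.
C5 (derived state '+') is unique to Lineage L (autapomorphy; uninformative for grouping).
Most parsimonious ingroup topology: (((Lineage T,Lineage V),(Lineage C,Lineage R)),Lineage L).
Lineage T and Lineage V form a cherry on this tree, so they are sister taxa.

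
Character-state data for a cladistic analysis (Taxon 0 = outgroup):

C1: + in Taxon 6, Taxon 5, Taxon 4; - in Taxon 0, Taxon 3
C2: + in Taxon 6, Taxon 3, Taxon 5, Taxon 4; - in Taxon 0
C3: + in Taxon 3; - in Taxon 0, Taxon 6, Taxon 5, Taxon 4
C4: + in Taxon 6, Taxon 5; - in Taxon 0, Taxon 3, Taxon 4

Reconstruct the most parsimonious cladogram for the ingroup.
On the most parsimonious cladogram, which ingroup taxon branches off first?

The outgroup has state '-' for every character, so '+' is the derived state throughout.
C1: derived state '+' in Taxon 4, Taxon 5, and Taxon 6 only — synapomorphy for {Taxon 4, Taxon 5, Taxon 6}.
C2 (derived state '+') is shared by all ingroup taxa — unites the whole ingroup.
C3 (derived state '+') is unique to Taxon 3 (autapomorphy; uninformative for grouping).
C4: derived state '+' in Taxon 5 and Taxon 6 only — synapomorphy for {Taxon 5, Taxon 6}.
Most parsimonious ingroup topology: (((Taxon 6,Taxon 5),Taxon 4),Taxon 3).
Taxon 3 is sister to the clade containing all other ingroup taxa, so it is the earliest-diverging (most basal) ingroup lineage.

Taxon 3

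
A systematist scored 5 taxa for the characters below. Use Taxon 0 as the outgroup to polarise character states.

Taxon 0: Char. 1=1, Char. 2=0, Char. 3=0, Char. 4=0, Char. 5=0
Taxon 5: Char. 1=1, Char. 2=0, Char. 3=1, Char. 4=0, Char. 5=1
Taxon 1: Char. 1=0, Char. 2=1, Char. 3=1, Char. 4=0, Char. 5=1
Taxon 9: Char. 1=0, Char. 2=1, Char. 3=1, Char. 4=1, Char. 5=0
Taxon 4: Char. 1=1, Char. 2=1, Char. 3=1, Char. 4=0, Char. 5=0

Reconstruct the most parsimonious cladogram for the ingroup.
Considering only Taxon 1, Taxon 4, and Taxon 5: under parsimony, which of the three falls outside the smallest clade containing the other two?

Character polarity is set by the outgroup: the derived state is whichever differs from the outgroup's state, so for Char. 1 the derived state is '0', and for the remaining characters it is '1'.
Char. 1 (derived state '0') is shared by Taxon 1 and Taxon 9 — a synapomorphy uniting that clade.
Only Taxon 1, Taxon 4, and Taxon 9 show the derived state '1' for Char. 2, supporting them as a clade.
Char. 3 (derived state '1') is shared by all ingroup taxa — unites the whole ingroup.
Char. 4 (derived state '1') is unique to Taxon 9 (autapomorphy; uninformative for grouping).
Char. 5 (state '1') occurs in Taxon 1 and Taxon 5 but conflicts with the nesting implied by the other characters — most parsimoniously interpreted as homoplasy.
Most parsimonious ingroup topology: (Taxon 5,((Taxon 1,Taxon 9),Taxon 4)).
Taxon 1 and Taxon 4 share a more recent common ancestor with each other than either does with Taxon 5, so Taxon 5 is the least closely related of the three.

Taxon 5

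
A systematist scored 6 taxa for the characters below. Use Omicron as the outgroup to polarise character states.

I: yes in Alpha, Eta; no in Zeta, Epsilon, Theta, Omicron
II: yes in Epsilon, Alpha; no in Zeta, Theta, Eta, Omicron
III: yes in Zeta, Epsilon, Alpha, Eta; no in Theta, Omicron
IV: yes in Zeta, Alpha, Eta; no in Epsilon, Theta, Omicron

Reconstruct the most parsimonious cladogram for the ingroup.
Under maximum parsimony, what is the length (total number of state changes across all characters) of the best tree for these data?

The outgroup has state 'no' for every character, so 'yes' is the derived state throughout.
Only Alpha and Eta show the derived state 'yes' for I, supporting them as a clade.
II (state 'yes') occurs in Alpha and Epsilon but conflicts with the nesting implied by the other characters — most parsimoniously interpreted as homoplasy.
III (derived state 'yes') is shared by Alpha, Epsilon, Eta, and Zeta — a synapomorphy uniting that clade.
IV (derived state 'yes') is shared by Alpha, Eta, and Zeta — a synapomorphy uniting that clade.
Most parsimonious ingroup topology: (Theta,(Epsilon,((Eta,Alpha),Zeta))).
Changes per character on this tree: I: 1; II: 2; III: 1; IV: 1.
Total = 5.

5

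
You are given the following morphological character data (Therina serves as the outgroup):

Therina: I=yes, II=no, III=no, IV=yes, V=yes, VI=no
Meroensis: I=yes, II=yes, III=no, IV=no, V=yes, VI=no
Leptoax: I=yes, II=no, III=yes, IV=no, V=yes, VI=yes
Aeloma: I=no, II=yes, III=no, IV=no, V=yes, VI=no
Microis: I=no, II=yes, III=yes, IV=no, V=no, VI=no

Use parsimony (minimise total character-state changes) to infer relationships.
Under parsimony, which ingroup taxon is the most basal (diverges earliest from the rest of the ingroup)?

Character polarity is set by the outgroup: the derived state is whichever differs from the outgroup's state, so for I, IV, V the derived state is 'no', and for the remaining characters it is 'yes'.
I (derived state 'no') is shared by Aeloma and Microis — a synapomorphy uniting that clade.
Only Aeloma, Meroensis, and Microis show the derived state 'yes' for II, supporting them as a clade.
III groups Leptoax and Microis, which is incompatible with the clades supported by the remaining characters; treating it as convergent (homoplasy) costs fewer steps than any alternative tree.
IV (derived state 'no') is shared by all ingroup taxa — unites the whole ingroup.
V (derived state 'no') is unique to Microis (autapomorphy; uninformative for grouping).
VI: derived state 'yes' in Leptoax only — an autapomorphy, so it tells us nothing about relationships among taxa.
Most parsimonious ingroup topology: ((Meroensis,(Aeloma,Microis)),Leptoax).
Leptoax is sister to the clade containing all other ingroup taxa, so it is the earliest-diverging (most basal) ingroup lineage.

Leptoax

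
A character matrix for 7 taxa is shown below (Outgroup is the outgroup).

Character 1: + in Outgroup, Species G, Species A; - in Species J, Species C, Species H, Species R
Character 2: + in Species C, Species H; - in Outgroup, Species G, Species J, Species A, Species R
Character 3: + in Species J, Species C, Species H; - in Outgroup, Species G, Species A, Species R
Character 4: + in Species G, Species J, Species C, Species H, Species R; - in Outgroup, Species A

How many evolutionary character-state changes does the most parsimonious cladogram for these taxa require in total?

Character polarity is set by the outgroup: the derived state is whichever differs from the outgroup's state, so for Character 1 the derived state is '-', and for the remaining characters it is '+'.
Character 1: derived state '-' in Species C, Species H, Species J, and Species R only — synapomorphy for {Species C, Species H, Species J, Species R}.
Character 2: derived state '+' in Species C and Species H only — synapomorphy for {Species C, Species H}.
Character 3 (derived state '+') is shared by Species C, Species H, and Species J — a synapomorphy uniting that clade.
Only Species C, Species G, Species H, Species J, and Species R show the derived state '+' for Character 4, supporting them as a clade.
Most parsimonious ingroup topology: ((Species G,((Species J,(Species C,Species H)),Species R)),Species A).
Changes per character on this tree: Character 1: 1; Character 2: 1; Character 3: 1; Character 4: 1.
Total = 4.

4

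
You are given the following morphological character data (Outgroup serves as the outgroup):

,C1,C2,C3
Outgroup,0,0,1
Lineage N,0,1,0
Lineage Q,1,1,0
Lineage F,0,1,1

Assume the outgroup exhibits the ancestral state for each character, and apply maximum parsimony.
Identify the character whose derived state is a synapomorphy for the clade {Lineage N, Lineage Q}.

Character polarity is set by the outgroup: the derived state is whichever differs from the outgroup's state, so for C3 the derived state is '0', and for the remaining characters it is '1'.
C1 (derived state '1') is unique to Lineage Q (autapomorphy; uninformative for grouping).
C2 (derived state '1') is shared by all ingroup taxa — unites the whole ingroup.
C3: derived state '0' in Lineage N and Lineage Q only — synapomorphy for {Lineage N, Lineage Q}.
Most parsimonious ingroup topology: ((Lineage N,Lineage Q),Lineage F).
The clade {Lineage N, Lineage Q} is supported by C3: its derived state '0' occurs in exactly those taxa and in no other taxon (including the outgroup).

C3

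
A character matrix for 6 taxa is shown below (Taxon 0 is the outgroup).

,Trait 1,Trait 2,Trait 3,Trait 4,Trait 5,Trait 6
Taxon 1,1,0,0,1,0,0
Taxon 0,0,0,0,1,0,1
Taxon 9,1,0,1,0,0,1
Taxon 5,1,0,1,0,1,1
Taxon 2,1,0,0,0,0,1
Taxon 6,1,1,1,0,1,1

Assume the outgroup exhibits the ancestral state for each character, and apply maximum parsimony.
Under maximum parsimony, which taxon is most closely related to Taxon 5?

Character polarity is set by the outgroup: the derived state is whichever differs from the outgroup's state, so for Trait 4, Trait 6 the derived state is '0', and for the remaining characters it is '1'.
Trait 1 (derived state '1') is shared by all ingroup taxa — unites the whole ingroup.
Trait 2: derived state '1' in Taxon 6 only — an autapomorphy, so it tells us nothing about relationships among taxa.
Trait 3 (derived state '1') is shared by Taxon 5, Taxon 6, and Taxon 9 — a synapomorphy uniting that clade.
Only Taxon 2, Taxon 5, Taxon 6, and Taxon 9 show the derived state '0' for Trait 4, supporting them as a clade.
Trait 5: derived state '1' in Taxon 5 and Taxon 6 only — synapomorphy for {Taxon 5, Taxon 6}.
Trait 6 (derived state '0') is unique to Taxon 1 (autapomorphy; uninformative for grouping).
Most parsimonious ingroup topology: (((Taxon 9,(Taxon 5,Taxon 6)),Taxon 2),Taxon 1).
Taxon 5 and Taxon 6 form a cherry on this tree, so they are sister taxa.

Taxon 6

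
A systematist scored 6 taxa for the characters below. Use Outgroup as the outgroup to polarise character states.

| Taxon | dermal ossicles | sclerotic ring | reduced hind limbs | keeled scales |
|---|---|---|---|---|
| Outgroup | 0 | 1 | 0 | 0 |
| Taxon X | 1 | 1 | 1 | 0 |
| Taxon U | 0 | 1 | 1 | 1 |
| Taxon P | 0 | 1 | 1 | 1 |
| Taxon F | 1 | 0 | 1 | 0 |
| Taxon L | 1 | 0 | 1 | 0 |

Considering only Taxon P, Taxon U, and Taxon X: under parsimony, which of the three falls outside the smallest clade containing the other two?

Taxon X

Character polarity is set by the outgroup: the derived state is whichever differs from the outgroup's state, so for sclerotic ring the derived state is '0', and for the remaining characters it is '1'.
dermal ossicles: derived state '1' in Taxon F, Taxon L, and Taxon X only — synapomorphy for {Taxon F, Taxon L, Taxon X}.
sclerotic ring (derived state '0') is shared by Taxon F and Taxon L — a synapomorphy uniting that clade.
All ingroup taxa share the derived state '1' for reduced hind limbs; it defines the ingroup but does not resolve relationships within it.
Only Taxon P and Taxon U show the derived state '1' for keeled scales, supporting them as a clade.
Most parsimonious ingroup topology: ((Taxon X,(Taxon F,Taxon L)),(Taxon U,Taxon P)).
Taxon U and Taxon P share a more recent common ancestor with each other than either does with Taxon X, so Taxon X is the least closely related of the three.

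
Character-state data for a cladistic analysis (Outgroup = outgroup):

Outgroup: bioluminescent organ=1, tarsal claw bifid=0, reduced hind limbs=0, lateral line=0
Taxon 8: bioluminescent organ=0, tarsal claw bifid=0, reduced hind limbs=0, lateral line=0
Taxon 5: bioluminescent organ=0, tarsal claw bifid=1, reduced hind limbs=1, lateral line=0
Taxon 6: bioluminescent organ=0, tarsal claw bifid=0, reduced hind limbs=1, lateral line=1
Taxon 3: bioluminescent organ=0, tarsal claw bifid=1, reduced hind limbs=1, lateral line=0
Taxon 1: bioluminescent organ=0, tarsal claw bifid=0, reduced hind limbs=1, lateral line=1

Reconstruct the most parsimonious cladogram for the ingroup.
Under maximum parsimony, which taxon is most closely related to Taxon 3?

Character polarity is set by the outgroup: the derived state is whichever differs from the outgroup's state, so for bioluminescent organ the derived state is '0', and for the remaining characters it is '1'.
All ingroup taxa share the derived state '0' for bioluminescent organ; it defines the ingroup but does not resolve relationships within it.
Only Taxon 3 and Taxon 5 show the derived state '1' for tarsal claw bifid, supporting them as a clade.
Only Taxon 1, Taxon 3, Taxon 5, and Taxon 6 show the derived state '1' for reduced hind limbs, supporting them as a clade.
Only Taxon 1 and Taxon 6 show the derived state '1' for lateral line, supporting them as a clade.
Most parsimonious ingroup topology: (Taxon 8,((Taxon 5,Taxon 3),(Taxon 6,Taxon 1))).
Taxon 3 and Taxon 5 form a cherry on this tree, so they are sister taxa.

Taxon 5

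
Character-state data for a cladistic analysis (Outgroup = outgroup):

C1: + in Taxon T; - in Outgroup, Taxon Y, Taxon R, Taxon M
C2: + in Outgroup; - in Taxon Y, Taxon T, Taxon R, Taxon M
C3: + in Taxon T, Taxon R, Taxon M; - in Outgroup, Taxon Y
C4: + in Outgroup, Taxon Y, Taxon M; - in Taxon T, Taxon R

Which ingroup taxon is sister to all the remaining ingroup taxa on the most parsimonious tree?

Character polarity is set by the outgroup: the derived state is whichever differs from the outgroup's state, so for C2, C4 the derived state is '-', and for the remaining characters it is '+'.
C1: derived state '+' in Taxon T only — an autapomorphy, so it tells us nothing about relationships among taxa.
All ingroup taxa share the derived state '-' for C2; it defines the ingroup but does not resolve relationships within it.
C3 (derived state '+') is shared by Taxon M, Taxon R, and Taxon T — a synapomorphy uniting that clade.
C4 (derived state '-') is shared by Taxon R and Taxon T — a synapomorphy uniting that clade.
Most parsimonious ingroup topology: ((Taxon M,(Taxon R,Taxon T)),Taxon Y).
Taxon Y is sister to the clade containing all other ingroup taxa, so it is the earliest-diverging (most basal) ingroup lineage.

Taxon Y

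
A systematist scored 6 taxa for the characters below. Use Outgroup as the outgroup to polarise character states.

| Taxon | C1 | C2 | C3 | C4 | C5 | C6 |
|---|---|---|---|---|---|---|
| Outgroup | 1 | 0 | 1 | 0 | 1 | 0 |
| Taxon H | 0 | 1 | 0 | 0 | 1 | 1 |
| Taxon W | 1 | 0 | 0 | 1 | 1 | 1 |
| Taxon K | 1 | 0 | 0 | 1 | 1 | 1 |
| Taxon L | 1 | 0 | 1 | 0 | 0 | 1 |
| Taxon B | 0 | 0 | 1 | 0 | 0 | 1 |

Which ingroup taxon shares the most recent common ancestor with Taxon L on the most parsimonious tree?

Character polarity is set by the outgroup: the derived state is whichever differs from the outgroup's state, so for C1, C3, C5 the derived state is '0', and for the remaining characters it is '1'.
C1 (state '0') occurs in Taxon B and Taxon H but conflicts with the nesting implied by the other characters — most parsimoniously interpreted as homoplasy.
C2: derived state '1' in Taxon H only — an autapomorphy, so it tells us nothing about relationships among taxa.
Only Taxon H, Taxon K, and Taxon W show the derived state '0' for C3, supporting them as a clade.
C4: derived state '1' in Taxon K and Taxon W only — synapomorphy for {Taxon K, Taxon W}.
Only Taxon B and Taxon L show the derived state '0' for C5, supporting them as a clade.
All ingroup taxa share the derived state '1' for C6; it defines the ingroup but does not resolve relationships within it.
Most parsimonious ingroup topology: ((Taxon H,(Taxon W,Taxon K)),(Taxon L,Taxon B)).
Taxon L and Taxon B form a cherry on this tree, so they are sister taxa.

Taxon B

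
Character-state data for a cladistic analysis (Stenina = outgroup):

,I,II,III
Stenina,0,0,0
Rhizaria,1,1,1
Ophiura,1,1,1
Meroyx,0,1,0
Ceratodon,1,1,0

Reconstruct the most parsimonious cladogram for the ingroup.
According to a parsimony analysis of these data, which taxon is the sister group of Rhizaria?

Ophiura

The outgroup has state '0' for every character, so '1' is the derived state throughout.
I (derived state '1') is shared by Ceratodon, Ophiura, and Rhizaria — a synapomorphy uniting that clade.
II (derived state '1') is shared by all ingroup taxa — unites the whole ingroup.
III (derived state '1') is shared by Ophiura and Rhizaria — a synapomorphy uniting that clade.
Most parsimonious ingroup topology: (((Rhizaria,Ophiura),Ceratodon),Meroyx).
Rhizaria and Ophiura form a cherry on this tree, so they are sister taxa.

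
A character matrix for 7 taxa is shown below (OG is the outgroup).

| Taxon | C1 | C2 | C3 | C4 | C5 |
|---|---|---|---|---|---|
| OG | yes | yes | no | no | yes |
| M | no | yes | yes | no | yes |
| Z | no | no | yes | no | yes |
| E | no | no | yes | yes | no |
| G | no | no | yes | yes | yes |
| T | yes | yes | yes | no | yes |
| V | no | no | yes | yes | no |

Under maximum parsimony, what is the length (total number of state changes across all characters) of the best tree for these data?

Character polarity is set by the outgroup: the derived state is whichever differs from the outgroup's state, so for C1, C2, C5 the derived state is 'no', and for the remaining characters it is 'yes'.
C1 (derived state 'no') is shared by E, G, M, V, and Z — a synapomorphy uniting that clade.
Only E, G, V, and Z show the derived state 'no' for C2, supporting them as a clade.
C3 (derived state 'yes') is shared by all ingroup taxa — unites the whole ingroup.
C4: derived state 'yes' in E, G, and V only — synapomorphy for {E, G, V}.
C5 (derived state 'no') is shared by E and V — a synapomorphy uniting that clade.
Most parsimonious ingroup topology: (((((V,E),G),Z),M),T).
Changes per character on this tree: C1: 1; C2: 1; C3: 1; C4: 1; C5: 1.
Total = 5.

5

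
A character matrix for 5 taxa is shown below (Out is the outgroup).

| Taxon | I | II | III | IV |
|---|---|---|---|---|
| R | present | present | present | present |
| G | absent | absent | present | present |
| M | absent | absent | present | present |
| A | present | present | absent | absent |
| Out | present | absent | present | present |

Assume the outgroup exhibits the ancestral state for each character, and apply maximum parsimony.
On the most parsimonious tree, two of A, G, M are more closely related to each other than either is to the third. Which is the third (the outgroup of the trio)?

Character polarity is set by the outgroup: the derived state is whichever differs from the outgroup's state, so for I, III, IV the derived state is 'absent', and for the remaining characters it is 'present'.
Only G and M show the derived state 'absent' for I, supporting them as a clade.
II (derived state 'present') is shared by A and R — a synapomorphy uniting that clade.
III: derived state 'absent' in A only — an autapomorphy, so it tells us nothing about relationships among taxa.
IV: derived state 'absent' in A only — an autapomorphy, so it tells us nothing about relationships among taxa.
Most parsimonious ingroup topology: ((M,G),(R,A)).
G and M share a more recent common ancestor with each other than either does with A, so A is the least closely related of the three.

A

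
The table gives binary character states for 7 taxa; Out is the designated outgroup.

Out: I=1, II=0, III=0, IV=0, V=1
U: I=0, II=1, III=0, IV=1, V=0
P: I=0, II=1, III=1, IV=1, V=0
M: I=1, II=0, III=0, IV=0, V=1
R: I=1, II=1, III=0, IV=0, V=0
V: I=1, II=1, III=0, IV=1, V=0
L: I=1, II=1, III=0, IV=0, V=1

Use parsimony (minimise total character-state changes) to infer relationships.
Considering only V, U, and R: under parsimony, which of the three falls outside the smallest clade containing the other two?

R

Character polarity is set by the outgroup: the derived state is whichever differs from the outgroup's state, so for I, V the derived state is '0', and for the remaining characters it is '1'.
Only P and U show the derived state '0' for I, supporting them as a clade.
Only L, P, R, U, and V show the derived state '1' for II, supporting them as a clade.
III (derived state '1') is unique to P (autapomorphy; uninformative for grouping).
Only P, U, and V show the derived state '1' for IV, supporting them as a clade.
Only P, R, U, and V show the derived state '0' for V, supporting them as a clade.
Most parsimonious ingroup topology: (((((U,P),V),R),L),M).
U and V share a more recent common ancestor with each other than either does with R, so R is the least closely related of the three.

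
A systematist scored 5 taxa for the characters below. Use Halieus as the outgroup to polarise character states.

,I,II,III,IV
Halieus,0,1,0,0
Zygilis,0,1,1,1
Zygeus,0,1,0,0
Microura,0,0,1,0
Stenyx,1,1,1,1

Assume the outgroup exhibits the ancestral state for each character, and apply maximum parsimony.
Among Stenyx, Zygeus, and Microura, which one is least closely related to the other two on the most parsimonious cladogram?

Character polarity is set by the outgroup: the derived state is whichever differs from the outgroup's state, so for II the derived state is '0', and for the remaining characters it is '1'.
I: derived state '1' in Stenyx only — an autapomorphy, so it tells us nothing about relationships among taxa.
II: derived state '0' in Microura only — an autapomorphy, so it tells us nothing about relationships among taxa.
Only Microura, Stenyx, and Zygilis show the derived state '1' for III, supporting them as a clade.
IV: derived state '1' in Stenyx and Zygilis only — synapomorphy for {Stenyx, Zygilis}.
Most parsimonious ingroup topology: (((Zygilis,Stenyx),Microura),Zygeus).
Stenyx and Microura share a more recent common ancestor with each other than either does with Zygeus, so Zygeus is the least closely related of the three.

Zygeus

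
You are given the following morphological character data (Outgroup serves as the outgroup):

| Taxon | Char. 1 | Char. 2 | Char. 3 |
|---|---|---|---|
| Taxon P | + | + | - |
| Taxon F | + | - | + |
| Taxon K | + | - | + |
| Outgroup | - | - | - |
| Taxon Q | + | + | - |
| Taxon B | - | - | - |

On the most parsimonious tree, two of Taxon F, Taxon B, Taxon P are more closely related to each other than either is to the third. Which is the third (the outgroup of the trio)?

The outgroup has state '-' for every character, so '+' is the derived state throughout.
Char. 1 (derived state '+') is shared by Taxon F, Taxon K, Taxon P, and Taxon Q — a synapomorphy uniting that clade.
Char. 2 (derived state '+') is shared by Taxon P and Taxon Q — a synapomorphy uniting that clade.
Char. 3 (derived state '+') is shared by Taxon F and Taxon K — a synapomorphy uniting that clade.
Most parsimonious ingroup topology: (((Taxon P,Taxon Q),(Taxon F,Taxon K)),Taxon B).
Taxon P and Taxon F share a more recent common ancestor with each other than either does with Taxon B, so Taxon B is the least closely related of the three.

Taxon B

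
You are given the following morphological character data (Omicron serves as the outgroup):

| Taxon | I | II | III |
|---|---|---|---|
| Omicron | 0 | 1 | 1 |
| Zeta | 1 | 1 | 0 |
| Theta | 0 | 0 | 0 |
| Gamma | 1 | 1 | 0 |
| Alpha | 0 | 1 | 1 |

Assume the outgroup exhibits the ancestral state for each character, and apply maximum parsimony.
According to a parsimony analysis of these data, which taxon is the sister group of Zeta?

Character polarity is set by the outgroup: the derived state is whichever differs from the outgroup's state, so for II, III the derived state is '0', and for the remaining characters it is '1'.
I (derived state '1') is shared by Gamma and Zeta — a synapomorphy uniting that clade.
II (derived state '0') is unique to Theta (autapomorphy; uninformative for grouping).
III: derived state '0' in Gamma, Theta, and Zeta only — synapomorphy for {Gamma, Theta, Zeta}.
Most parsimonious ingroup topology: (((Zeta,Gamma),Theta),Alpha).
Zeta and Gamma form a cherry on this tree, so they are sister taxa.

Gamma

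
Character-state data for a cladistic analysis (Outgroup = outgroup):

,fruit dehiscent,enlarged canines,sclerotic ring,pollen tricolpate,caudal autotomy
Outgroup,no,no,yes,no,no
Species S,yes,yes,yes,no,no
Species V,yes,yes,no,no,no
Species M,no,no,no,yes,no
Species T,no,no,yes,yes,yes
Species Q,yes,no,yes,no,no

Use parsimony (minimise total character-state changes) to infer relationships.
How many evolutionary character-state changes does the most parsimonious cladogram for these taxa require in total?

6

Character polarity is set by the outgroup: the derived state is whichever differs from the outgroup's state, so for sclerotic ring the derived state is 'no', and for the remaining characters it is 'yes'.
fruit dehiscent (derived state 'yes') is shared by Species Q, Species S, and Species V — a synapomorphy uniting that clade.
enlarged canines: derived state 'yes' in Species S and Species V only — synapomorphy for {Species S, Species V}.
sclerotic ring (state 'no') occurs in Species M and Species V but conflicts with the nesting implied by the other characters — most parsimoniously interpreted as homoplasy.
Only Species M and Species T show the derived state 'yes' for pollen tricolpate, supporting them as a clade.
caudal autotomy: derived state 'yes' in Species T only — an autapomorphy, so it tells us nothing about relationships among taxa.
Most parsimonious ingroup topology: (((Species S,Species V),Species Q),(Species M,Species T)).
Changes per character on this tree: fruit dehiscent: 1; enlarged canines: 1; sclerotic ring: 2; pollen tricolpate: 1; caudal autotomy: 1.
Total = 6.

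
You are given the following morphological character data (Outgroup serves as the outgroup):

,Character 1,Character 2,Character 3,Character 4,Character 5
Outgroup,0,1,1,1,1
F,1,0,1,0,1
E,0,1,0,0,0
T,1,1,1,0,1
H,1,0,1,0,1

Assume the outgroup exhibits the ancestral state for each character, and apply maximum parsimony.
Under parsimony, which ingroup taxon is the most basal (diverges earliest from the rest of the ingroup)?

E

Character polarity is set by the outgroup: the derived state is whichever differs from the outgroup's state, so for Character 2, Character 3, Character 4, Character 5 the derived state is '0', and for the remaining characters it is '1'.
Character 1 (derived state '1') is shared by F, H, and T — a synapomorphy uniting that clade.
Character 2 (derived state '0') is shared by F and H — a synapomorphy uniting that clade.
Character 3: derived state '0' in E only — an autapomorphy, so it tells us nothing about relationships among taxa.
Character 4 (derived state '0') is shared by all ingroup taxa — unites the whole ingroup.
Character 5: derived state '0' in E only — an autapomorphy, so it tells us nothing about relationships among taxa.
Most parsimonious ingroup topology: (((F,H),T),E).
E is sister to the clade containing all other ingroup taxa, so it is the earliest-diverging (most basal) ingroup lineage.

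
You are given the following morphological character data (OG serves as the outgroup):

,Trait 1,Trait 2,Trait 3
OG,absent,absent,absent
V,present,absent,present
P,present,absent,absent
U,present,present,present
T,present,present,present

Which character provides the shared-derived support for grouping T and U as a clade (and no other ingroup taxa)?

The outgroup has state 'absent' for every character, so 'present' is the derived state throughout.
Trait 1 (derived state 'present') is shared by all ingroup taxa — unites the whole ingroup.
Trait 2: derived state 'present' in T and U only — synapomorphy for {T, U}.
Trait 3: derived state 'present' in T, U, and V only — synapomorphy for {T, U, V}.
Most parsimonious ingroup topology: ((V,(U,T)),P).
The clade {T, U} is supported by Trait 2: its derived state 'present' occurs in exactly those taxa and in no other taxon (including the outgroup).

Trait 2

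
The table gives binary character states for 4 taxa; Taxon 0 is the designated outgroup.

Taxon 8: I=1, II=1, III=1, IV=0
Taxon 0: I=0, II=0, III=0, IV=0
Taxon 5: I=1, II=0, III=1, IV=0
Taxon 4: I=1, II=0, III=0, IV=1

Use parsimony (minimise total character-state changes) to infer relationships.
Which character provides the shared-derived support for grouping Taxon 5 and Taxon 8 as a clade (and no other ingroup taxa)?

III

The outgroup has state '0' for every character, so '1' is the derived state throughout.
All ingroup taxa share the derived state '1' for I; it defines the ingroup but does not resolve relationships within it.
II (derived state '1') is unique to Taxon 8 (autapomorphy; uninformative for grouping).
III (derived state '1') is shared by Taxon 5 and Taxon 8 — a synapomorphy uniting that clade.
IV: derived state '1' in Taxon 4 only — an autapomorphy, so it tells us nothing about relationships among taxa.
Most parsimonious ingroup topology: (Taxon 4,(Taxon 8,Taxon 5)).
The clade {Taxon 5, Taxon 8} is supported by III: its derived state '1' occurs in exactly those taxa and in no other taxon (including the outgroup).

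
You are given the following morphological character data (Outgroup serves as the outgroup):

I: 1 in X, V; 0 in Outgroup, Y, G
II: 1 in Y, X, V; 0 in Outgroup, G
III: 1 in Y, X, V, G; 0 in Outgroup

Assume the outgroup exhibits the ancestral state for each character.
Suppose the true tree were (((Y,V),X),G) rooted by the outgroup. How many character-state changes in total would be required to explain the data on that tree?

4

Map each character onto (((Y,V),X),G) (rooted by Outgroup) and count the minimum state changes it requires (Fitch parsimony):
I: 2; II: 1; III: 1.
Total tree length = 4.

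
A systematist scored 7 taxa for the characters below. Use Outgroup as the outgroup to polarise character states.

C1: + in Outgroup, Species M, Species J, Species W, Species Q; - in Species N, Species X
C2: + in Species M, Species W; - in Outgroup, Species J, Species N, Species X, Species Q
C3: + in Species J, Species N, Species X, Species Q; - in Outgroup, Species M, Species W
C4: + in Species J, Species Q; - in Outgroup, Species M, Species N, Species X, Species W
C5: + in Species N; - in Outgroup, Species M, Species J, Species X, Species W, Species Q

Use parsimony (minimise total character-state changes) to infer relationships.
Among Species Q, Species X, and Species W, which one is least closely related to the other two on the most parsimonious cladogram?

Species W

Character polarity is set by the outgroup: the derived state is whichever differs from the outgroup's state, so for C1 the derived state is '-', and for the remaining characters it is '+'.
C1 (derived state '-') is shared by Species N and Species X — a synapomorphy uniting that clade.
C2: derived state '+' in Species M and Species W only — synapomorphy for {Species M, Species W}.
Only Species J, Species N, Species Q, and Species X show the derived state '+' for C3, supporting them as a clade.
Only Species J and Species Q show the derived state '+' for C4, supporting them as a clade.
C5: derived state '+' in Species N only — an autapomorphy, so it tells us nothing about relationships among taxa.
Most parsimonious ingroup topology: ((Species M,Species W),((Species J,Species Q),(Species N,Species X))).
Species Q and Species X share a more recent common ancestor with each other than either does with Species W, so Species W is the least closely related of the three.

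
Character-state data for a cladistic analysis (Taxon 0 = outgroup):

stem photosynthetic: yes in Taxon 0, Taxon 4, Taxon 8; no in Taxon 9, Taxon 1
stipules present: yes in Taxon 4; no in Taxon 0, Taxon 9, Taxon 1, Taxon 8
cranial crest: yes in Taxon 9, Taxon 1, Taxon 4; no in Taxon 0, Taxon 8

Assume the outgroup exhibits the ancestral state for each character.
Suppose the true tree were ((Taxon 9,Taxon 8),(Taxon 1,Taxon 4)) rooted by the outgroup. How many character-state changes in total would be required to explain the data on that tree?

Map each character onto ((Taxon 9,Taxon 8),(Taxon 1,Taxon 4)) (rooted by Taxon 0) and count the minimum state changes it requires (Fitch parsimony):
stem photosynthetic: 2; stipules present: 1; cranial crest: 2.
Total tree length = 5.

5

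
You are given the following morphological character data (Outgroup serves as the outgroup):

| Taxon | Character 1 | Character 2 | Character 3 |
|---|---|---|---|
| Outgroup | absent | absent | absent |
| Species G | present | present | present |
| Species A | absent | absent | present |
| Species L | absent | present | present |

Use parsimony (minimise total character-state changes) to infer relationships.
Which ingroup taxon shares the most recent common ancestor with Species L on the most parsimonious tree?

The outgroup has state 'absent' for every character, so 'present' is the derived state throughout.
Character 1 (derived state 'present') is unique to Species G (autapomorphy; uninformative for grouping).
Character 2: derived state 'present' in Species G and Species L only — synapomorphy for {Species G, Species L}.
All ingroup taxa share the derived state 'present' for Character 3; it defines the ingroup but does not resolve relationships within it.
Most parsimonious ingroup topology: ((Species G,Species L),Species A).
Species L and Species G form a cherry on this tree, so they are sister taxa.

Species G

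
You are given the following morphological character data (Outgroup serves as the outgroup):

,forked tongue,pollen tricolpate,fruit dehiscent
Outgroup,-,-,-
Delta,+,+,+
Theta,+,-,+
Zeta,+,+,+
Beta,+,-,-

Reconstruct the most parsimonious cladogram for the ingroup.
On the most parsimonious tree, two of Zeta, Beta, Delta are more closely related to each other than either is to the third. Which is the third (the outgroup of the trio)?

Beta

The outgroup has state '-' for every character, so '+' is the derived state throughout.
forked tongue (derived state '+') is shared by all ingroup taxa — unites the whole ingroup.
Only Delta and Zeta show the derived state '+' for pollen tricolpate, supporting them as a clade.
fruit dehiscent (derived state '+') is shared by Delta, Theta, and Zeta — a synapomorphy uniting that clade.
Most parsimonious ingroup topology: (((Delta,Zeta),Theta),Beta).
Zeta and Delta share a more recent common ancestor with each other than either does with Beta, so Beta is the least closely related of the three.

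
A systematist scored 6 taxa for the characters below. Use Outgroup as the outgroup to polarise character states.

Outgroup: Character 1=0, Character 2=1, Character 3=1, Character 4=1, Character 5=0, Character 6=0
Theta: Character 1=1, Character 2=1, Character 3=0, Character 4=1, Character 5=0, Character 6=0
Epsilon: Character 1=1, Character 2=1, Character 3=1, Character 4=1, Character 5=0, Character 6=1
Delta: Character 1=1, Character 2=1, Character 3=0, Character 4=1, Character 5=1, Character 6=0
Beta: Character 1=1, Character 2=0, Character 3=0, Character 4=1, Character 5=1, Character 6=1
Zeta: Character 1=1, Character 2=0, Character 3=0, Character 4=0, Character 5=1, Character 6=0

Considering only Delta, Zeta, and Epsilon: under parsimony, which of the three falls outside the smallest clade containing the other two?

Character polarity is set by the outgroup: the derived state is whichever differs from the outgroup's state, so for Character 2, Character 3, Character 4 the derived state is '0', and for the remaining characters it is '1'.
All ingroup taxa share the derived state '1' for Character 1; it defines the ingroup but does not resolve relationships within it.
Character 2: derived state '0' in Beta and Zeta only — synapomorphy for {Beta, Zeta}.
Only Beta, Delta, Theta, and Zeta show the derived state '0' for Character 3, supporting them as a clade.
Character 4 (derived state '0') is unique to Zeta (autapomorphy; uninformative for grouping).
Only Beta, Delta, and Zeta show the derived state '1' for Character 5, supporting them as a clade.
Character 6 (state '1') occurs in Beta and Epsilon but conflicts with the nesting implied by the other characters — most parsimoniously interpreted as homoplasy.
Most parsimonious ingroup topology: ((Theta,(Delta,(Beta,Zeta))),Epsilon).
Zeta and Delta share a more recent common ancestor with each other than either does with Epsilon, so Epsilon is the least closely related of the three.

Epsilon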